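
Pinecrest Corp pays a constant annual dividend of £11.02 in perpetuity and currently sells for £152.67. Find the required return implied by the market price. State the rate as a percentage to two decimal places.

P = C/r ⇒ r = C/P = £11.02/£152.67 = 0.072182

7.22%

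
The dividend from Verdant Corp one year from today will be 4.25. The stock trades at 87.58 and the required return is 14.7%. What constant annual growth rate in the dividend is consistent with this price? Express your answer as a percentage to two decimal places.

9.85%

P = D₁/(r−g) ⇒ g = r − D₁/P = 0.147 − 4.25/87.58 = 0.098473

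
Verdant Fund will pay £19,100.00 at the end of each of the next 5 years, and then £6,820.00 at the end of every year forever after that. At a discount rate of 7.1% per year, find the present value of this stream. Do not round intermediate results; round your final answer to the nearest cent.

£146272.23

PV of 5-year annuity: £19,100.00 × [1 − (1+0.071)^−5] / 0.071 = 78104.52993
Perpetuity value at year 5: £6,820.00 / 0.071 = 96056.33803
PV of perpetuity: 96056.33803 / (1+0.071)^5 = 68167.70483
Total PV = 78104.52993 + 68167.70483 = 146272.23476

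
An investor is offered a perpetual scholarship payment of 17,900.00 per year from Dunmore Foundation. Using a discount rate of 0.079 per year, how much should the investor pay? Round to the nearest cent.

Level perpetuity: PV = C / r = 17,900.00 / 0.079 = 226,582.28

226582.28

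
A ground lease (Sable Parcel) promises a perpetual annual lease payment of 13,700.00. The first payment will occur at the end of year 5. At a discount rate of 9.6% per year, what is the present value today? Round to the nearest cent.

98902.47

Value at end of year 4: C / r = 13,700.00 / 0.096 = 142,708.3333
Discount to today: PV = 142,708.3333 / (1 + 0.096)^4 = 142,708.3333 / 1.442920 = 98,902.47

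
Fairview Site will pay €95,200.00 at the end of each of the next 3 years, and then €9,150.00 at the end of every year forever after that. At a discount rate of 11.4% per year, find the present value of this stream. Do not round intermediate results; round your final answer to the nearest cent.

€289090.47

PV of 3-year annuity: €95,200.00 × [1 − (1+0.114)^−3] / 0.114 = 231032.66223
Perpetuity value at year 3: €9,150.00 / 0.114 = 80263.15789
PV of perpetuity: 80263.15789 / (1+0.114)^3 = 58057.81273
Total PV = 231032.66223 + 58057.81273 = 289090.47496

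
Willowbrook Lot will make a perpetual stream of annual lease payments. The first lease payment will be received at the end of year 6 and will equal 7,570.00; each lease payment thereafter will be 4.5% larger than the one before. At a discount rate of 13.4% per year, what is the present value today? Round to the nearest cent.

Value at end of year 5: C₁ / (r − g) = 7,570.00 / (0.134 − 0.045) = 85,056.1798
Discount to today: PV = 85,056.1798 / (1 + 0.134)^5 = 85,056.1798 / 1.875276 = 45,356.61

45356.61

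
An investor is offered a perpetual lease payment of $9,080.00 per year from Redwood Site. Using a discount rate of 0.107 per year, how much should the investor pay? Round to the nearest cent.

$84859.81

Level perpetuity: PV = C / r = $9,080.00 / 0.107 = $84,859.81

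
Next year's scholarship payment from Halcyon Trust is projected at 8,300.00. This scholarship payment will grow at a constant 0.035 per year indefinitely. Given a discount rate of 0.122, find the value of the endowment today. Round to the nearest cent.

95402.30

Growing perpetuity: P = D₁ / (r − g) = 8,300.0000 / (0.122 − 0.035) = 95,402.30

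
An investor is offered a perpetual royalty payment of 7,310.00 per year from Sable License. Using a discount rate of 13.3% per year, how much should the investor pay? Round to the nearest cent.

Level perpetuity: PV = C / r = 7,310.00 / 0.133 = 54,962.41

54962.41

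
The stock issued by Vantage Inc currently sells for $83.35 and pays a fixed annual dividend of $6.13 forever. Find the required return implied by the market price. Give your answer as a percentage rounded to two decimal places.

P = C/r ⇒ r = C/P = $6.13/$83.35 = 0.073545

7.35%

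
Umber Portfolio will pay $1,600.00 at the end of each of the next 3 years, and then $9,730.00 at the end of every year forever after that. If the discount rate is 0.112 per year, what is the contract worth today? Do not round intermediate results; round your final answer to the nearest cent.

PV of 3-year annuity: $1,600.00 × [1 − (1+0.112)^−3] / 0.112 = 3896.38292
Perpetuity value at year 3: $9,730.00 / 0.112 = 86875.00000
PV of perpetuity: 86875.00000 / (1+0.112)^3 = 63180.12137
Total PV = 3896.38292 + 63180.12137 = 67076.50429

$67076.50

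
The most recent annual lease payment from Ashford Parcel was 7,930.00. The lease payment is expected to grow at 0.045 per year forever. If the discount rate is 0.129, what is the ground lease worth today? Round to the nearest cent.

98652.98

D₁ = D₀ × (1 + g) = 7,930.00 × 1.045 = 8,286.8500
Growing perpetuity: P = D₁ / (r − g) = 8,286.8500 / (0.129 − 0.045) = 98,652.98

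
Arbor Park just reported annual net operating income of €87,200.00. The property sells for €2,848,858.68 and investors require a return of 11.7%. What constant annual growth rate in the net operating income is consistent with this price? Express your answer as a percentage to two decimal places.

8.38%

P = D₀(1+g)/(r−g) ⇒ P(r−g) = D₀(1+g) ⇒ g(P+D₀) = P·r − D₀
g = (P·r − D₀)/(P + D₀) = (€2,848,858.68×0.117 − €87,200.00) / (€2,848,858.68 + €87,200.00) = 0.083825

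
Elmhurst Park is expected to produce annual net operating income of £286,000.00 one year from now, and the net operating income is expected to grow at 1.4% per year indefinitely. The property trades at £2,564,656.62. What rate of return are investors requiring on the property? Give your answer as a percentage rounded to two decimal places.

P = D₁/(r − g) ⇒ r = D₁/P + g = £286,000.0000/£2,564,656.62 + 0.014 = 0.111516 + 0.014 = 0.125516

12.55%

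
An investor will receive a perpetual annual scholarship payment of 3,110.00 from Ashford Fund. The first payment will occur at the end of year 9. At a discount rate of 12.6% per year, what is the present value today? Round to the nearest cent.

9551.75

Value at end of year 8: C / r = 3,110.00 / 0.126 = 24,682.5397
Discount to today: PV = 24,682.5397 / (1 + 0.126)^8 = 24,682.5397 / 2.584087 = 9,551.75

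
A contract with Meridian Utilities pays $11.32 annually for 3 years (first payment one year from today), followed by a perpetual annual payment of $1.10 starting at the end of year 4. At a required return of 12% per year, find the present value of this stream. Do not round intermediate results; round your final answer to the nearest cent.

$33.71

PV of 3-year annuity: $11.32 × [1 − (1+0.12)^−3] / 0.12 = 27.18873
Perpetuity value at year 3: $1.10 / 0.12 = 9.16667
PV of perpetuity: 9.16667 / (1+0.12)^3 = 6.52465
Total PV = 27.18873 + 6.52465 = 33.71338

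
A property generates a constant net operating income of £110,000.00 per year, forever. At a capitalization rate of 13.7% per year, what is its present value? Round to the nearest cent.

£802919.71

Level perpetuity: PV = C / r = £110,000.00 / 0.137 = £802,919.71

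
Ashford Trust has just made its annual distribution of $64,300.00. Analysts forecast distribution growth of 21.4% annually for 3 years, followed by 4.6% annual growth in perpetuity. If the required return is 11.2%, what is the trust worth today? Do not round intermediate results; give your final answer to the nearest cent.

D_1 = 78060.20000
D_2 = 94765.08280
D_3 = 115044.81052
Terminal value at year 3: TV = D_3×(1+g_2)/(r−g_2) = 120336.87180/0.066 = 1823285.93641
P_0 = D_1/(1+r)^1 + D_2/(1+r)^2 + D_3/(1+r)^3 + TV/(1+r)^3
    = 70198.02158 + 76637.04874 + 83666.70609 + 1325990.52381 = 1556492.30022

$1556492.30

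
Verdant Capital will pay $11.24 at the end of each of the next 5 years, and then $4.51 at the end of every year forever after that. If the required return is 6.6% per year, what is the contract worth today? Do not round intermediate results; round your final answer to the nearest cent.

PV of 5-year annuity: $11.24 × [1 − (1+0.066)^−5] / 0.066 = 46.58404
Perpetuity value at year 5: $4.51 / 0.066 = 68.33333
PV of perpetuity: 68.33333 / (1+0.066)^5 = 49.64169
Total PV = 46.58404 + 49.64169 = 96.22574

$96.23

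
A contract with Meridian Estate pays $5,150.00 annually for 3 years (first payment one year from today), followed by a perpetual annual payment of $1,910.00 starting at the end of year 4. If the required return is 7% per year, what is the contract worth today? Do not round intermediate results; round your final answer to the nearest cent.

PV of 3-year annuity: $5,150.00 × [1 − (1+0.07)^−3] / 0.07 = 13515.22763
Perpetuity value at year 3: $1,910.00 / 0.07 = 27285.71429
PV of perpetuity: 27285.71429 / (1+0.07)^3 = 22273.27064
Total PV = 13515.22763 + 22273.27064 = 35788.49827

$35788.50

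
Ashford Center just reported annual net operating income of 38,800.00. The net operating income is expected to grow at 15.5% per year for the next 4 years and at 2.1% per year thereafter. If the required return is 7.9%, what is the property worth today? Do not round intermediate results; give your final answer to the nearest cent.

D_1 = 44814.00000
D_2 = 51760.17000
D_3 = 59782.99635
D_4 = 69049.36078
Terminal value at year 4: TV = D_4×(1+g_2)/(r−g_2) = 70499.39736/0.058 = 1215506.85105
P_0 = D_1/(1+r)^1 + D_2/(1+r)^2 + D_3/(1+r)^3 + D_4/(1+r)^4 + TV/(1+r)^4
    = 41532.90083 + 44458.29515 + 47589.74133 + 50941.75277 + 896750.50992 = 1081273.19999

1081273.20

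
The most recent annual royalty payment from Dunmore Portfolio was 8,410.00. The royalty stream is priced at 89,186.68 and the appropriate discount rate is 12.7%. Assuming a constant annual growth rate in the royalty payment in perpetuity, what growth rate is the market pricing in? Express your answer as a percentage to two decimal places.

2.99%

P = D₀(1+g)/(r−g) ⇒ P(r−g) = D₀(1+g) ⇒ g(P+D₀) = P·r − D₀
g = (P·r − D₀)/(P + D₀) = (89,186.68×0.127 − 8,410.00) / (89,186.68 + 8,410.00) = 0.029885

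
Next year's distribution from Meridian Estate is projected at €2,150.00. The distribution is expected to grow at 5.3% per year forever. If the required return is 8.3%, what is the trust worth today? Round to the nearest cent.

€71666.67

Growing perpetuity: P = D₁ / (r − g) = €2,150.0000 / (0.083 − 0.053) = €71,666.67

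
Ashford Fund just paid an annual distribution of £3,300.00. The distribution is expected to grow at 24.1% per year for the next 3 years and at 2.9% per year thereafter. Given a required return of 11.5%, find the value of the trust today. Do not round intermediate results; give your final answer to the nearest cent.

£66751.25

D_1 = 4095.30000
D_2 = 5082.26730
D_3 = 6307.09372
Terminal value at year 3: TV = D_3×(1+g_2)/(r−g_2) = 6489.99944/0.086 = 75465.10973
P_0 = D_1/(1+r)^1 + D_2/(1+r)^2 + D_3/(1+r)^3 + TV/(1+r)^3
    = 3672.91480 + 4087.97064 + 4549.92965 + 54440.43738 = 66751.25248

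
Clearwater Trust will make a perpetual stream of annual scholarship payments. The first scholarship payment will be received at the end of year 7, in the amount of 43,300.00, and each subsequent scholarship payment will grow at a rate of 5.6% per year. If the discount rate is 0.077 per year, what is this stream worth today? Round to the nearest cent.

1321217.70

Value at end of year 6: C₁ / (r − g) = 43,300.00 / (0.077 − 0.056) = 2,061,904.7619
Discount to today: PV = 2,061,904.7619 / (1 + 0.077)^6 = 2,061,904.7619 / 1.560609 = 1,321,217.70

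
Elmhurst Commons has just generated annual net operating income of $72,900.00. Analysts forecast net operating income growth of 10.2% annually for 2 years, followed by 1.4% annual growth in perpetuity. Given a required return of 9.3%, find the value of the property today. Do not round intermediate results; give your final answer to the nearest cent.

D_1 = 80335.80000
D_2 = 88530.05160
Terminal value at year 2: TV = D_2×(1+g_2)/(r−g_2) = 89769.47232/0.079 = 1136322.43446
P_0 = D_1/(1+r)^1 + D_2/(1+r)^2 + TV/(1+r)^2
    = 73500.27447 + 74105.49174 + 951176.81801 = 1098782.58422

$1098782.58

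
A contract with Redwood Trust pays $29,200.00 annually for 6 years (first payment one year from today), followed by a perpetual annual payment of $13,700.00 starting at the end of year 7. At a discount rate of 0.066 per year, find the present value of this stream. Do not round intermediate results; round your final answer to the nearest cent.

$282378.35

PV of 6-year annuity: $29,200.00 × [1 − (1+0.066)^−6] / 0.066 = 140918.43077
Perpetuity value at year 6: $13,700.00 / 0.066 = 207575.75758
PV of perpetuity: 207575.75758 / (1+0.066)^6 = 141459.91848
Total PV = 140918.43077 + 141459.91848 = 282378.34925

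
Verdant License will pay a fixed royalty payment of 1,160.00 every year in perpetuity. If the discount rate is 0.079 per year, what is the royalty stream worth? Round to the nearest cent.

14683.54

Level perpetuity: PV = C / r = 1,160.00 / 0.079 = 14,683.54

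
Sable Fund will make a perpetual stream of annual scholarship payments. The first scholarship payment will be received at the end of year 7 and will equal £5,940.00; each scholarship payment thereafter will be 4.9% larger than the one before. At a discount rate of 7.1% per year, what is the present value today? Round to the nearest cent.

Value at end of year 6: C₁ / (r − g) = £5,940.00 / (0.071 − 0.049) = £270,000.0000
Discount to today: PV = £270,000.0000 / (1 + 0.071)^6 = £270,000.0000 / 1.509165 = £178,906.84

£178906.84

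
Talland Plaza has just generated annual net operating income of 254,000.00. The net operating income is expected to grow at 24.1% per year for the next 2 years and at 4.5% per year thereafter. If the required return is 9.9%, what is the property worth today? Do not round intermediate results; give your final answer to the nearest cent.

D_1 = 315214.00000
D_2 = 391180.57400
Terminal value at year 2: TV = D_2×(1+g_2)/(r−g_2) = 408783.69983/0.054 = 7570068.51537
P_0 = D_1/(1+r)^1 + D_2/(1+r)^2 + TV/(1+r)^2
    = 286818.92630 + 323878.33261 + 6267645.51062 = 6878342.76952

6878342.77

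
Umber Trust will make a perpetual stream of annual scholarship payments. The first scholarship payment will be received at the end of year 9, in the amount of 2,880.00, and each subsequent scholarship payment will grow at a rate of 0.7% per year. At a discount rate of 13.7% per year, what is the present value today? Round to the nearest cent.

Value at end of year 8: C₁ / (r − g) = 2,880.00 / (0.137 − 0.007) = 22,153.8462
Discount to today: PV = 22,153.8462 / (1 + 0.137)^8 = 22,153.8462 / 2.793082 = 7,931.68

7931.68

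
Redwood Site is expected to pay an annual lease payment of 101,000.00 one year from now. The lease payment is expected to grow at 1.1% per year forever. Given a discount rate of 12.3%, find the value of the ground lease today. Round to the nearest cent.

901785.71

Growing perpetuity: P = D₁ / (r − g) = 101,000.0000 / (0.123 − 0.011) = 901,785.71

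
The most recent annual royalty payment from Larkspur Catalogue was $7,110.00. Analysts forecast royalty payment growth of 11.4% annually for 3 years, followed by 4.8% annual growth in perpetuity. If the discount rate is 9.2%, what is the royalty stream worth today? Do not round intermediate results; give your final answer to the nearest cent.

$201991.19

D_1 = 7920.54000
D_2 = 8823.48156
D_3 = 9829.35846
Terminal value at year 3: TV = D_3×(1+g_2)/(r−g_2) = 10301.16766/0.044 = 234117.44690
P_0 = D_1/(1+r)^1 + D_2/(1+r)^2 + D_3/(1+r)^3 + TV/(1+r)^3
    = 7253.24176 + 7399.36934 + 7548.44088 + 179790.13739 = 201991.18937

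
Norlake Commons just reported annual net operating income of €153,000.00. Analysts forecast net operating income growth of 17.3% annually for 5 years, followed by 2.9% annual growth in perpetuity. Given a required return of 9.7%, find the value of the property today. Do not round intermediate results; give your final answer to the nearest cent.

€4175813.90

D_1 = 179469.00000
D_2 = 210517.13700
D_3 = 246936.60170
D_4 = 289656.63380
D_5 = 339767.23144
Terminal value at year 5: TV = D_5×(1+g_2)/(r−g_2) = 349620.48115/0.068 = 5141477.66402
P_0 = D_1/(1+r)^1 + D_2/(1+r)^2 + D_3/(1+r)^3 + D_4/(1+r)^4 + D_5/(1+r)^5 + TV/(1+r)^5
    = 163599.81768 + 174933.98919 + 187053.39045 + 200012.42206 + 213869.25349 + 3236345.02700 = 4175813.89987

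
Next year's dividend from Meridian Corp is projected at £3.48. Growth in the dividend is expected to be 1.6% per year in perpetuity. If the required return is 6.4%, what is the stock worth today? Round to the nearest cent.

£72.50

Growing perpetuity: P = D₁ / (r − g) = £3.4800 / (0.064 − 0.016) = £72.50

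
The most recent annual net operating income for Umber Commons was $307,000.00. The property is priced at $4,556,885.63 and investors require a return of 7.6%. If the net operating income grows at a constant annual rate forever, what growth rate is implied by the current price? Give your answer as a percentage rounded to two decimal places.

0.81%

P = D₀(1+g)/(r−g) ⇒ P(r−g) = D₀(1+g) ⇒ g(P+D₀) = P·r − D₀
g = (P·r − D₀)/(P + D₀) = ($4,556,885.63×0.076 − $307,000.00) / ($4,556,885.63 + $307,000.00) = 0.008085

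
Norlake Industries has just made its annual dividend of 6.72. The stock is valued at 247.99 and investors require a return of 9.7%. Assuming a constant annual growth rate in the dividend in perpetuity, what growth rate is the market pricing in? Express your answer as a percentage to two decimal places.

P = D₀(1+g)/(r−g) ⇒ P(r−g) = D₀(1+g) ⇒ g(P+D₀) = P·r − D₀
g = (P·r − D₀)/(P + D₀) = (247.99×0.097 − 6.72) / (247.99 + 6.72) = 0.068058

6.81%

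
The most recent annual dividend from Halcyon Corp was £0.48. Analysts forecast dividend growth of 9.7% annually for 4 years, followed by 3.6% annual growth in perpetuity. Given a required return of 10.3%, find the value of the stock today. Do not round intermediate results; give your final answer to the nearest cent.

D_1 = 0.52656
D_2 = 0.57764
D_3 = 0.63367
D_4 = 0.69513
Terminal value at year 4: TV = D_4×(1+g_2)/(r−g_2) = 0.72016/0.067 = 10.74862
P_0 = D_1/(1+r)^1 + D_2/(1+r)^2 + D_3/(1+r)^3 + D_4/(1+r)^4 + TV/(1+r)^4
    = 0.47739 + 0.47479 + 0.47221 + 0.46964 + 7.26191 = 9.15594

£9.16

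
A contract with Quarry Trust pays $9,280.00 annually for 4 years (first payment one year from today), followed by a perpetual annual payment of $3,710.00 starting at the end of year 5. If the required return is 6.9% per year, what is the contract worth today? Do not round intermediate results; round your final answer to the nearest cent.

$72677.55

PV of 4-year annuity: $9,280.00 × [1 − (1+0.069)^−4] / 0.069 = 31504.41207
Perpetuity value at year 4: $3,710.00 / 0.069 = 53768.11594
PV of perpetuity: 53768.11594 / (1+0.069)^4 = 41173.14086
Total PV = 31504.41207 + 41173.14086 = 72677.55293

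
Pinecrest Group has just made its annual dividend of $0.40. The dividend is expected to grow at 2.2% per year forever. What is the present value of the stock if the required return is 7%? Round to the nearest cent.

D₁ = D₀ × (1 + g) = $0.40 × 1.022 = $0.4088
Growing perpetuity: P = D₁ / (r − g) = $0.4088 / (0.07 − 0.022) = $8.52

$8.52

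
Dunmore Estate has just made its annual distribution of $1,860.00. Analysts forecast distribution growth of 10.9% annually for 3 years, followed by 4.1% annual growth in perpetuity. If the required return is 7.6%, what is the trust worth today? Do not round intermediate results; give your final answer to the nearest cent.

D_1 = 2062.74000
D_2 = 2287.57866
D_3 = 2536.92473
Terminal value at year 3: TV = D_3×(1+g_2)/(r−g_2) = 2640.93865/0.035 = 75455.38994
P_0 = D_1/(1+r)^1 + D_2/(1+r)^2 + D_3/(1+r)^3 + TV/(1+r)^3
    = 1917.04461 + 1975.83873 + 2036.43601 + 60569.42542 = 66498.74477

$66498.74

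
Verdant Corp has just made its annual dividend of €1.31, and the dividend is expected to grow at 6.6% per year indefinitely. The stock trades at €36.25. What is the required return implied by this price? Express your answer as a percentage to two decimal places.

D₁ = €1.31 × 1.066 = €1.3965
P = D₁/(r − g) ⇒ r = D₁/P + g = €1.3965/€36.25 + 0.066 = 0.038523 + 0.066 = 0.104523

10.45%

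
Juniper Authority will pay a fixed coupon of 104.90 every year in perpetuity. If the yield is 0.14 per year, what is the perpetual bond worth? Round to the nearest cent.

749.29

Level perpetuity: PV = C / r = 104.90 / 0.14 = 749.29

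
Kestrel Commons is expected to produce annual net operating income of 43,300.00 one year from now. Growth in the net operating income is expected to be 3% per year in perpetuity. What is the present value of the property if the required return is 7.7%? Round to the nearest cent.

921276.60

Growing perpetuity: P = D₁ / (r − g) = 43,300.0000 / (0.077 − 0.03) = 921,276.60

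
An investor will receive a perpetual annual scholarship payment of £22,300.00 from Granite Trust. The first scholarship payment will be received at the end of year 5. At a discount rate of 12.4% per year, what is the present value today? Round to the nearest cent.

Value at end of year 4: C / r = £22,300.00 / 0.124 = £179,838.7097
Discount to today: PV = £179,838.7097 / (1 + 0.124)^4 = £179,838.7097 / 1.596119 = £112,672.50

£112672.50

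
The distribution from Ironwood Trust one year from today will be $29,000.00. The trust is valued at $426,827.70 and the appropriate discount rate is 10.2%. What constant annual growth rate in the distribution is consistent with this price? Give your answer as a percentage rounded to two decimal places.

P = D₁/(r−g) ⇒ g = r − D₁/P = 0.102 − $29,000.00/$426,827.70 = 0.034057

3.41%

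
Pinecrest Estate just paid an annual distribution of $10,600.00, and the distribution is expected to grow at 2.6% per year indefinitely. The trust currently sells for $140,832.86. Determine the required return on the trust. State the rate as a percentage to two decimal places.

D₁ = $10,600.00 × 1.026 = $10,875.6000
P = D₁/(r − g) ⇒ r = D₁/P + g = $10,875.6000/$140,832.86 + 0.026 = 0.077223 + 0.026 = 0.103223

10.32%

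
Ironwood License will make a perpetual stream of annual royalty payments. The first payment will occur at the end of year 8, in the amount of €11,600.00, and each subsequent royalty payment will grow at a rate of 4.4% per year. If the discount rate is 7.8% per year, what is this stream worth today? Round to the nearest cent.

€201672.99

Value at end of year 7: C₁ / (r − g) = €11,600.00 / (0.078 − 0.044) = €341,176.4706
Discount to today: PV = €341,176.4706 / (1 + 0.078)^7 = €341,176.4706 / 1.691731 = €201,672.99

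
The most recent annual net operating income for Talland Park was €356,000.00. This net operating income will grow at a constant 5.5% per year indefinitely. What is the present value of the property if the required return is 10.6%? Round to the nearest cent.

€7364313.73

D₁ = D₀ × (1 + g) = €356,000.00 × 1.055 = €375,580.0000
Growing perpetuity: P = D₁ / (r − g) = €375,580.0000 / (0.106 − 0.055) = €7,364,313.73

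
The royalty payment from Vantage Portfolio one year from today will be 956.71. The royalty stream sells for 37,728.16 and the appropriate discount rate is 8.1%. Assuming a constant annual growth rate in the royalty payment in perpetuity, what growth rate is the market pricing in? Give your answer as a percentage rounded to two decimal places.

P = D₁/(r−g) ⇒ g = r − D₁/P = 0.081 − 956.71/37,728.16 = 0.055642

5.56%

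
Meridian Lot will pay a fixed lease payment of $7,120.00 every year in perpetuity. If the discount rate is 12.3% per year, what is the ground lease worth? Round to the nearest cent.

Level perpetuity: PV = C / r = $7,120.00 / 0.123 = $57,886.18

$57886.18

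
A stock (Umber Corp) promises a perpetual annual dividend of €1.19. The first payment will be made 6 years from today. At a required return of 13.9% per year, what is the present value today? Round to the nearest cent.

€4.47

Value at end of year 5: C / r = €1.19 / 0.139 = €8.5612
Discount to today: PV = €8.5612 / (1 + 0.139)^5 = €8.5612 / 1.916985 = €4.47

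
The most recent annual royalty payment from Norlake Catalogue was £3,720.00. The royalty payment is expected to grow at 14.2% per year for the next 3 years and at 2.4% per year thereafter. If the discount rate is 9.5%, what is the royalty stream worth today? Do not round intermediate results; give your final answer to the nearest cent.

£73006.93

D_1 = 4248.24000
D_2 = 4851.49008
D_3 = 5540.40167
Terminal value at year 3: TV = D_3×(1+g_2)/(r−g_2) = 5673.37131/0.071 = 79906.63819
P_0 = D_1/(1+r)^1 + D_2/(1+r)^2 + D_3/(1+r)^3 + TV/(1+r)^3
    = 3879.67123 + 4046.19593 + 4219.86827 + 60861.19873 = 73006.93416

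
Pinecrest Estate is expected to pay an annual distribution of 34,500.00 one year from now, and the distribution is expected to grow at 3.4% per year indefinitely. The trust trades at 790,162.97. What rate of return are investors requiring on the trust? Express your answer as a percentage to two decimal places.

P = D₁/(r − g) ⇒ r = D₁/P + g = 34,500.0000/790,162.97 + 0.034 = 0.043662 + 0.034 = 0.077662

7.77%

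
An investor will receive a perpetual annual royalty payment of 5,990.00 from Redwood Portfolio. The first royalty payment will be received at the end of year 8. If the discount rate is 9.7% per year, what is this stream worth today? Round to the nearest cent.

Value at end of year 7: C / r = 5,990.00 / 0.097 = 61,752.5773
Discount to today: PV = 61,752.5773 / (1 + 0.097)^7 = 61,752.5773 / 1.911817 = 32,300.46

32300.46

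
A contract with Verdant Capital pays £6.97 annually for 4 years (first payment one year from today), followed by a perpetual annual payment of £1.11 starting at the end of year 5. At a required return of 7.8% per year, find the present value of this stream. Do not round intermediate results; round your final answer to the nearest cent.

PV of 4-year annuity: £6.97 × [1 − (1+0.078)^−4] / 0.078 = 23.18867
Perpetuity value at year 4: £1.11 / 0.078 = 14.23077
PV of perpetuity: 14.23077 / (1+0.078)^4 = 10.53788
Total PV = 23.18867 + 10.53788 = 33.72655

£33.73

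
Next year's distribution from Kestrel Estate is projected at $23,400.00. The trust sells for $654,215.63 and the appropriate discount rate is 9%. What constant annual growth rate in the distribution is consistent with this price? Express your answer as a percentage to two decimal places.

5.42%

P = D₁/(r−g) ⇒ g = r − D₁/P = 0.09 − $23,400.00/$654,215.63 = 0.054232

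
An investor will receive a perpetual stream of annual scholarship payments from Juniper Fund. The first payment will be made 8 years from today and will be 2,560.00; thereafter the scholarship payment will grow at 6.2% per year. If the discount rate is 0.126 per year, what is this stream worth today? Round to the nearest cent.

Value at end of year 7: C₁ / (r − g) = 2,560.00 / (0.126 − 0.062) = 40,000.0000
Discount to today: PV = 40,000.0000 / (1 + 0.126)^7 = 40,000.0000 / 2.294926 = 17,429.75

17429.75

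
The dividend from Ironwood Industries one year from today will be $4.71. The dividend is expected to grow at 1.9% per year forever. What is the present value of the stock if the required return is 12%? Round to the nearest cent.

$46.63

Growing perpetuity: P = D₁ / (r − g) = $4.7100 / (0.12 − 0.019) = $46.63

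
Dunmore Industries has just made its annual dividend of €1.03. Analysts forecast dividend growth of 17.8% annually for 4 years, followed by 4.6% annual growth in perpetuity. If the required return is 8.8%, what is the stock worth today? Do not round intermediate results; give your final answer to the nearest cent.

€40.30

D_1 = 1.21334
D_2 = 1.42931
D_3 = 1.68373
D_4 = 1.98344
Terminal value at year 4: TV = D_4×(1+g_2)/(r−g_2) = 2.07467/0.042 = 49.39702
P_0 = D_1/(1+r)^1 + D_2/(1+r)^2 + D_3/(1+r)^3 + D_4/(1+r)^4 + TV/(1+r)^4
    = 1.11520 + 1.20745 + 1.30733 + 1.41548 + 35.25212 = 40.29758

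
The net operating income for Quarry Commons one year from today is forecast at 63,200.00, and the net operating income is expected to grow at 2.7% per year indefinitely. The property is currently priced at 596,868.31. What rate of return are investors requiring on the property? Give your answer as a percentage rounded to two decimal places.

13.29%

P = D₁/(r − g) ⇒ r = D₁/P + g = 63,200.0000/596,868.31 + 0.027 = 0.105886 + 0.027 = 0.132886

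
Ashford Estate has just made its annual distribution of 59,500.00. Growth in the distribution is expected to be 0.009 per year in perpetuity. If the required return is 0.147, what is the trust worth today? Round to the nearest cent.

435039.86

D₁ = D₀ × (1 + g) = 59,500.00 × 1.009 = 60,035.5000
Growing perpetuity: P = D₁ / (r − g) = 60,035.5000 / (0.147 − 0.009) = 435,039.86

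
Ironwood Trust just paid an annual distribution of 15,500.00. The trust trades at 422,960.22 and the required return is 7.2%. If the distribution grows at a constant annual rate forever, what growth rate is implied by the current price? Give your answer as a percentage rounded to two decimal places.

P = D₀(1+g)/(r−g) ⇒ P(r−g) = D₀(1+g) ⇒ g(P+D₀) = P·r − D₀
g = (P·r − D₀)/(P + D₀) = (422,960.22×0.072 − 15,500.00) / (422,960.22 + 15,500.00) = 0.034104

3.41%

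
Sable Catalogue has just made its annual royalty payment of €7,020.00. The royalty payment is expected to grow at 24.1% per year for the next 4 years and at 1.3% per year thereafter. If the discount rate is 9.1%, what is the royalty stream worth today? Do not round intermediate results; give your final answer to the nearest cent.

D_1 = 8711.82000
D_2 = 10811.36862
D_3 = 13416.90846
D_4 = 16650.38340
Terminal value at year 4: TV = D_4×(1+g_2)/(r−g_2) = 16866.83838/0.078 = 216241.51769
P_0 = D_1/(1+r)^1 + D_2/(1+r)^2 + D_3/(1+r)^3 + D_4/(1+r)^4 + TV/(1+r)^4
    = 7985.16957 + 9083.03890 + 10331.85268 + 11752.36404 + 152630.06123 = 191782.48641

€191782.49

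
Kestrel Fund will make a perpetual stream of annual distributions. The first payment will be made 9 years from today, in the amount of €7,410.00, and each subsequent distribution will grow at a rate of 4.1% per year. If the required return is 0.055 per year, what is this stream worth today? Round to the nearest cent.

€344881.97

Value at end of year 8: C₁ / (r − g) = €7,410.00 / (0.055 − 0.041) = €529,285.7143
Discount to today: PV = €529,285.7143 / (1 + 0.055)^8 = €529,285.7143 / 1.534687 = €344,881.97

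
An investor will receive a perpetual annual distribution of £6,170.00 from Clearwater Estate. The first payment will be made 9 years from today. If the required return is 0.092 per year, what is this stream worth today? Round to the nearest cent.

Value at end of year 8: C / r = £6,170.00 / 0.092 = £67,065.2174
Discount to today: PV = £67,065.2174 / (1 + 0.092)^8 = £67,065.2174 / 2.022000 = £33,167.77

£33167.77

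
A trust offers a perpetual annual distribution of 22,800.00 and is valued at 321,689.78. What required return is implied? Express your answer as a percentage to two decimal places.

P = C/r ⇒ r = C/P = 22,800.00/321,689.78 = 0.070876

7.09%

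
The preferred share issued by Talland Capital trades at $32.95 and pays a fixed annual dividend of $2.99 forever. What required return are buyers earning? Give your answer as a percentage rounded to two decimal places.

9.07%

P = C/r ⇒ r = C/P = $2.99/$32.95 = 0.090744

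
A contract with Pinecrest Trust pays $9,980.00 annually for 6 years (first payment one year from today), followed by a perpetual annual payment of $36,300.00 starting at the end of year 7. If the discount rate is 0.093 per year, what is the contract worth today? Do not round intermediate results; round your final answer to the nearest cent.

PV of 6-year annuity: $9,980.00 × [1 − (1+0.093)^−6] / 0.093 = 44371.84499
Perpetuity value at year 6: $36,300.00 / 0.093 = 390322.58065
PV of perpetuity: 390322.58065 / (1+0.093)^6 = 228929.99816
Total PV = 44371.84499 + 228929.99816 = 273301.84315

$273301.84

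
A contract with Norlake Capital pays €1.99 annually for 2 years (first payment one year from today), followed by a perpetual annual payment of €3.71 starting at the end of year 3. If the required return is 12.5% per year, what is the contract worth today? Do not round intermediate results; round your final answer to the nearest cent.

€26.79

PV of 2-year annuity: €1.99 × [1 − (1+0.125)^−2] / 0.125 = 3.34123
Perpetuity value at year 2: €3.71 / 0.125 = 29.68000
PV of perpetuity: 29.68000 / (1+0.125)^2 = 23.45086
Total PV = 3.34123 + 23.45086 = 26.79210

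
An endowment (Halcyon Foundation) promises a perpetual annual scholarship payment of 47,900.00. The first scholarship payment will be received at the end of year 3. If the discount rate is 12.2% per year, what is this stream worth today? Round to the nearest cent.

Value at end of year 2: C / r = 47,900.00 / 0.122 = 392,622.9508
Discount to today: PV = 392,622.9508 / (1 + 0.122)^2 = 392,622.9508 / 1.258884 = 311,881.75

311881.75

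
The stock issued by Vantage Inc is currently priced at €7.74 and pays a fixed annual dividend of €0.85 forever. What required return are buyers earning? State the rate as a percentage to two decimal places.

P = C/r ⇒ r = C/P = €0.85/€7.74 = 0.109819

10.98%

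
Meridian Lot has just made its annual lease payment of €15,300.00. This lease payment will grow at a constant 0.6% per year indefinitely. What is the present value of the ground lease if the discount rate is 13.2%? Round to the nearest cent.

€122157.14

D₁ = D₀ × (1 + g) = €15,300.00 × 1.006 = €15,391.8000
Growing perpetuity: P = D₁ / (r − g) = €15,391.8000 / (0.132 − 0.006) = €122,157.14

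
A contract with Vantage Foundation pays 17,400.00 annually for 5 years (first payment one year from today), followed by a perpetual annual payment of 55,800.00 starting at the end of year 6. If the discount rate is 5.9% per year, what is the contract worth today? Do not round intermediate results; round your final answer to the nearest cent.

PV of 5-year annuity: 17,400.00 × [1 − (1+0.059)^−5] / 0.059 = 73494.95360
Perpetuity value at year 5: 55,800.00 / 0.059 = 945762.71186
PV of perpetuity: 945762.71186 / (1+0.059)^5 = 710071.99860
Total PV = 73494.95360 + 710071.99860 = 783566.95220

783566.95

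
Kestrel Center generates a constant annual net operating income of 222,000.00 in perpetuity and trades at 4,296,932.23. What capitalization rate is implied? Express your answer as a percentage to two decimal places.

5.17%

P = C/r ⇒ r = C/P = 222,000.00/4,296,932.23 = 0.051665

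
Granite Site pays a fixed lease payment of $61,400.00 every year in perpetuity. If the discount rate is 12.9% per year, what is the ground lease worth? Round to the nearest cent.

$475968.99

Level perpetuity: PV = C / r = $61,400.00 / 0.129 = $475,968.99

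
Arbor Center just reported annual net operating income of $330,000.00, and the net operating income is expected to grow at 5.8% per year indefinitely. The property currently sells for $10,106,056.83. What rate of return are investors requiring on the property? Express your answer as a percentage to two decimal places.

9.25%

D₁ = $330,000.00 × 1.058 = $349,140.0000
P = D₁/(r − g) ⇒ r = D₁/P + g = $349,140.0000/$10,106,056.83 + 0.058 = 0.034548 + 0.058 = 0.092548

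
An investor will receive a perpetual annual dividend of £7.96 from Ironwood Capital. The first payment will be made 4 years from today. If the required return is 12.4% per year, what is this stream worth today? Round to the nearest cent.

£45.21

Value at end of year 3: C / r = £7.96 / 0.124 = £64.1935
Discount to today: PV = £64.1935 / (1 + 0.124)^3 = £64.1935 / 1.420035 = £45.21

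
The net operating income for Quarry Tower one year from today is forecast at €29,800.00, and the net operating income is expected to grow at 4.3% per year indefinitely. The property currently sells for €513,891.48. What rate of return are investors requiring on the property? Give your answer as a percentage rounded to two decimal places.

P = D₁/(r − g) ⇒ r = D₁/P + g = €29,800.0000/€513,891.48 + 0.043 = 0.057989 + 0.043 = 0.100989

10.10%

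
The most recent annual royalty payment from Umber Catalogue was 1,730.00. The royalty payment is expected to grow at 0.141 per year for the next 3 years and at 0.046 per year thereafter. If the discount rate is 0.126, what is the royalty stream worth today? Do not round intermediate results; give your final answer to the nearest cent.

28865.34

D_1 = 1973.93000
D_2 = 2252.25413
D_3 = 2569.82196
Terminal value at year 3: TV = D_3×(1+g_2)/(r−g_2) = 2688.03377/0.08 = 33600.42216
P_0 = D_1/(1+r)^1 + D_2/(1+r)^2 + D_3/(1+r)^3 + TV/(1+r)^3
    = 1753.04618 + 1776.39937 + 1800.06366 + 23535.83238 = 28865.34159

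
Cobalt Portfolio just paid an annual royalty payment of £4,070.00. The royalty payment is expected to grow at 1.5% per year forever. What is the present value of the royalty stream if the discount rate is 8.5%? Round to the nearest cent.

£59015.00

D₁ = D₀ × (1 + g) = £4,070.00 × 1.015 = £4,131.0500
Growing perpetuity: P = D₁ / (r − g) = £4,131.0500 / (0.085 − 0.015) = £59,015.00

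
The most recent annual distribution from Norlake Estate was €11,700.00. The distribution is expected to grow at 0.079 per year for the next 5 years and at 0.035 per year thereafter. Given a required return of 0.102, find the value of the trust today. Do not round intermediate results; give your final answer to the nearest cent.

D_1 = 12624.30000
D_2 = 13621.61970
D_3 = 14697.72766
D_4 = 15858.84814
D_5 = 17111.69714
Terminal value at year 5: TV = D_5×(1+g_2)/(r−g_2) = 17710.60654/0.067 = 264337.41111
P_0 = D_1/(1+r)^1 + D_2/(1+r)^2 + D_3/(1+r)^3 + D_4/(1+r)^4 + D_5/(1+r)^5 + TV/(1+r)^5
    = 11455.80762 + 11216.71182 + 10982.60622 + 10753.38667 + 10528.95119 + 162648.72368 = 217586.18720

€217586.19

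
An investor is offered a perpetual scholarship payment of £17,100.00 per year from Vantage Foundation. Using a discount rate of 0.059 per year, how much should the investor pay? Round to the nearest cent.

£289830.51

Level perpetuity: PV = C / r = £17,100.00 / 0.059 = £289,830.51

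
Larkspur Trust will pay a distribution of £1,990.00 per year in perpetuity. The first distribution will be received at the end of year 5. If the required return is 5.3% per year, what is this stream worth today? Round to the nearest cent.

£30539.63

Value at end of year 4: C / r = £1,990.00 / 0.053 = £37,547.1698
Discount to today: PV = £37,547.1698 / (1 + 0.053)^4 = £37,547.1698 / 1.229457 = £30,539.63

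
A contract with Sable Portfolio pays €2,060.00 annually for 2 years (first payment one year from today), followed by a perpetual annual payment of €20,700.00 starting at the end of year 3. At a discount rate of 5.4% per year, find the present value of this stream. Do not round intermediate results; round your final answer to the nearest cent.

PV of 2-year annuity: €2,060.00 × [1 − (1+0.054)^−2] / 0.054 = 3808.78482
Perpetuity value at year 2: €20,700.00 / 0.054 = 383333.33333
PV of perpetuity: 383333.33333 / (1+0.054)^2 = 345060.59264
Total PV = 3808.78482 + 345060.59264 = 348869.37746

€348869.38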